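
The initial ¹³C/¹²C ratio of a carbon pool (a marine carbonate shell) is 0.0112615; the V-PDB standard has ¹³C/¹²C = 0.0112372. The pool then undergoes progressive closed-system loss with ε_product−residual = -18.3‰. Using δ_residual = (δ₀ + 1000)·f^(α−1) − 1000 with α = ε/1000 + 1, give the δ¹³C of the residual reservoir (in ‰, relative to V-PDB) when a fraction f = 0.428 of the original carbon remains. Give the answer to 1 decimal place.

17.8‰

δ₀ = (0.0112615/0.0112372 − 1)×1000 = (1.002162 − 1)×1000 = 2.162‰
α − 1 = ε/1000 = -0.0183
f^(α−1) = 0.428^(-0.0183) = 1.015651
δ_res = (2.162 + 1000) × 1.015651 − 1000 = 1017.847 − 1000 = 17.85‰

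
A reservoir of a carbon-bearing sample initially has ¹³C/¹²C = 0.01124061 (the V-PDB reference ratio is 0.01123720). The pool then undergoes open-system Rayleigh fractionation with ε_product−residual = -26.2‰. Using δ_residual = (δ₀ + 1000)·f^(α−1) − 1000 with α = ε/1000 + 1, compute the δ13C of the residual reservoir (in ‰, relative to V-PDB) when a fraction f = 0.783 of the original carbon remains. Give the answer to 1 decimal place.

δ₀ = (0.01124061/0.01123720 − 1)×1000 = (1.000303 − 1)×1000 = 0.303‰
α − 1 = ε/1000 = -0.0262
f^(α−1) = 0.783^(-0.0262) = 1.006430
δ_res = (0.303 + 1000) × 1.006430 − 1000 = 1006.735 − 1000 = 6.74‰

6.7‰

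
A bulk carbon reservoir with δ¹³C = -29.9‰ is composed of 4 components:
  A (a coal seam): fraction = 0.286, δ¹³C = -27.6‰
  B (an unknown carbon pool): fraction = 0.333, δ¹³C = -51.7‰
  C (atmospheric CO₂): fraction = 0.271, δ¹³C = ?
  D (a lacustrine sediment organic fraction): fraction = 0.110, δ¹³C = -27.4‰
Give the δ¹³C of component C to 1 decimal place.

-6.6‰

Isotope mass balance: δ_bulk = Σ fᵢ·δᵢ.
-29.9 = 0.286×(-27.6) + 0.333×(-51.7) + 0.271×δ_C + 0.110×(-27.4)
0.271·δ_C = -29.9 − (-28.124) = -1.776
δ_C = -1.776 / 0.271 = -6.55‰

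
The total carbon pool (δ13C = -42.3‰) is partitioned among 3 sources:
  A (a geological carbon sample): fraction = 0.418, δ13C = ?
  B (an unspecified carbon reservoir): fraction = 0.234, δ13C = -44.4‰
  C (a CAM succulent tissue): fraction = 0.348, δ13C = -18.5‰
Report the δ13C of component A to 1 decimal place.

Isotope mass balance: δ_bulk = Σ fᵢ·δᵢ.
-42.3 = 0.418×δ_A + 0.234×(-44.4) + 0.348×(-18.5)
0.418·δ_A = -42.3 − (-16.828) = -25.472
δ_A = -25.472 / 0.418 = -60.94‰

-60.9‰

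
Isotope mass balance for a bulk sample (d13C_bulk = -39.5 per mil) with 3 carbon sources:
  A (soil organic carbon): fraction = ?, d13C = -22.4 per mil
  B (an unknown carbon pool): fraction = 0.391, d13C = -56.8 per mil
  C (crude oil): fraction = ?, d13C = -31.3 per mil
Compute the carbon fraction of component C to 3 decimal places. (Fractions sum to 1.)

0.410

Let f_C and f_A be the unknown fractions; fractions sum to 1 so f_C + f_A = 0.609.
Mass balance: Σ fᵢ·δᵢ = δ_bulk ⇒ f_C·(-31.3) + f_A·(-22.4) = -39.5 − (-22.209) = -17.291
Substitute f_A = 0.609 − f_C:
f_C·(-31.3 − -22.4) = -17.291 − 0.609×(-22.4) = -3.650
f_C = -3.650 / -8.9 = 0.4101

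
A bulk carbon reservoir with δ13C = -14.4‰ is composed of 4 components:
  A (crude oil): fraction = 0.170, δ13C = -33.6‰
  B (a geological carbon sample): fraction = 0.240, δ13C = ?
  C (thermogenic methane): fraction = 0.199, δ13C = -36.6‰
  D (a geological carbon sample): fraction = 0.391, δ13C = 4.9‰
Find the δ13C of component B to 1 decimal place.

Isotope mass balance: δ_bulk = Σ fᵢ·δᵢ.
-14.4 = 0.170×(-33.6) + 0.240×δ_B + 0.199×(-36.6) + 0.391×(4.9)
0.240·δ_B = -14.4 − (-11.080) = -3.320
δ_B = -3.320 / 0.240 = -13.84‰

-13.8‰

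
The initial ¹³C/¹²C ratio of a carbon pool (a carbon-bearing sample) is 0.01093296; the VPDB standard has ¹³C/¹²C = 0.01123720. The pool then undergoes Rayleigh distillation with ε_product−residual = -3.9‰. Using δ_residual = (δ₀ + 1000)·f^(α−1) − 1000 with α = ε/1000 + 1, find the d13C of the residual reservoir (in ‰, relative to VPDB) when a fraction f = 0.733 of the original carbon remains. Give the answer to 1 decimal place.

δ₀ = (0.01093296/0.01123720 − 1)×1000 = (0.972926 − 1)×1000 = -27.074‰
α − 1 = ε/1000 = -0.0039
f^(α−1) = 0.733^(-0.0039) = 1.001212
δ_res = (-27.074 + 1000) × 1.001212 − 1000 = 974.105 − 1000 = -25.90‰

-25.9‰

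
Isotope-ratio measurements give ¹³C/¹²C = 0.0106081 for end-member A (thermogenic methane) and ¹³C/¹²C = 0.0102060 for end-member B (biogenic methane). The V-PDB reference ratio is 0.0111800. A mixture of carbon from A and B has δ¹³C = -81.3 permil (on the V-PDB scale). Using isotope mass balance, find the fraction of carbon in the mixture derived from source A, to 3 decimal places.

0.162

δ_A = (0.0106081/0.0111800 − 1)×1000 = (0.948846 − 1)×1000 = -51.154 permil
δ_B = (0.0102060/0.0111800 − 1)×1000 = (0.912880 − 1)×1000 = -87.120 permil
f_A = (δ_mix − δ_B)/(δ_A − δ_B) = (-81.3 − (-87.120))/(-51.154 − (-87.120))
f_A = 5.820 / 35.966 = 0.1618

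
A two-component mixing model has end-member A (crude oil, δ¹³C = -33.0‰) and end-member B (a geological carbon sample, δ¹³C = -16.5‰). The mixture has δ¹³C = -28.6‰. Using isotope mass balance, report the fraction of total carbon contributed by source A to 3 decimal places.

0.733

δ_mix = f_A·δ_A + (1 − f_A)·δ_B  ⇒  f_A = (δ_mix − δ_B)/(δ_A − δ_B)
f_A = (-28.6 − (-16.5)) / (-33.0 − (-16.5))
f_A = -12.1 / -16.5 = 0.7333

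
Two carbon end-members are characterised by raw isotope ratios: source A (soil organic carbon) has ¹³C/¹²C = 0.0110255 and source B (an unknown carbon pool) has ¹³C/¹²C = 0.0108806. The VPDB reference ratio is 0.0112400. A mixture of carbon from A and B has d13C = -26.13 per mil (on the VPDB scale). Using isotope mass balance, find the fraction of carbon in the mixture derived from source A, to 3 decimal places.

0.453

δ_A = (0.0110255/0.0112400 − 1)×1000 = (0.980916 − 1)×1000 = -19.084 per mil
δ_B = (0.0108806/0.0112400 − 1)×1000 = (0.968025 − 1)×1000 = -31.975 per mil
f_A = (δ_mix − δ_B)/(δ_A − δ_B) = (-26.13 − (-31.975))/(-19.084 − (-31.975))
f_A = 5.845 / 12.891 = 0.4534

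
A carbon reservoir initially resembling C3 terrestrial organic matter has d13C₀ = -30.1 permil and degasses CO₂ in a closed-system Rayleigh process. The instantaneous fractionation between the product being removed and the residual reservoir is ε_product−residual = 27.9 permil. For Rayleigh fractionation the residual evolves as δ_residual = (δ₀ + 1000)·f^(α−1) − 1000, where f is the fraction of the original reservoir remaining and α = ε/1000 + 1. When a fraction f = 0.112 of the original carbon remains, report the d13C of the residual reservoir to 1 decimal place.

Rayleigh residual: δ_res = (δ₀ + 1000)·f^(α−1) − 1000
α = ε/1000 + 1 = 1.02790, so α − 1 = 0.02790
f^(α−1) = 0.112^(0.02790) = 0.940748
δ_res = (-30.1 + 1000) × 0.940748 − 1000 = 912.431 − 1000 = -87.57 permil

-87.6 permil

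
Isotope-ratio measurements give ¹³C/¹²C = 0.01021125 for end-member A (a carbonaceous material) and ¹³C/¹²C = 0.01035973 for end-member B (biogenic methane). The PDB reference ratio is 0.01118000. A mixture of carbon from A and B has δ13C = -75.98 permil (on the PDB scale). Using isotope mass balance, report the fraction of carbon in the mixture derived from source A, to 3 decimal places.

0.197

δ_A = (0.01021125/0.01118000 − 1)×1000 = (0.913350 − 1)×1000 = -86.650 permil
δ_B = (0.01035973/0.01118000 − 1)×1000 = (0.926631 − 1)×1000 = -73.369 permil
f_A = (δ_mix − δ_B)/(δ_A − δ_B) = (-75.98 − (-73.369))/(-86.650 − (-73.369))
f_A = -2.611 / -13.281 = 0.1966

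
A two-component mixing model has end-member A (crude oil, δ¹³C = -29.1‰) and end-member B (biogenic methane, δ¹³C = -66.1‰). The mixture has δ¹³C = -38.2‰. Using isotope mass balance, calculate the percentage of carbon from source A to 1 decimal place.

δ_mix = f_A·δ_A + (1 − f_A)·δ_B  ⇒  f_A = (δ_mix − δ_B)/(δ_A − δ_B)
f_A = (-38.2 − (-66.1)) / (-29.1 − (-66.1))
f_A = 27.9 / 37.0 = 0.7541

75.4%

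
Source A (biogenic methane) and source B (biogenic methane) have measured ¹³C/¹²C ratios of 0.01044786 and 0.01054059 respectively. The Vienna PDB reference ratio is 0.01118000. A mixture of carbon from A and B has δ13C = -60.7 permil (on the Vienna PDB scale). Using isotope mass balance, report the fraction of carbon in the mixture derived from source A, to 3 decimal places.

δ_A = (0.01044786/0.01118000 − 1)×1000 = (0.934513 − 1)×1000 = -65.487 permil
δ_B = (0.01054059/0.01118000 − 1)×1000 = (0.942808 − 1)×1000 = -57.192 permil
f_A = (δ_mix − δ_B)/(δ_A − δ_B) = (-60.7 − (-57.192))/(-65.487 − (-57.192))
f_A = -3.508 / -8.294 = 0.4229

0.423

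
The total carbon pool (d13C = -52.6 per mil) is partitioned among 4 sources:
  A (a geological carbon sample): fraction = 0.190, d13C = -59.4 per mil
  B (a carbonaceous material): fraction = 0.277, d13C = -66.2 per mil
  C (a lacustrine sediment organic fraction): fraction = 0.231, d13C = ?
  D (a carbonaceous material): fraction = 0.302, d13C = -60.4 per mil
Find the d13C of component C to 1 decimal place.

Isotope mass balance: δ_bulk = Σ fᵢ·δᵢ.
-52.6 = 0.190×(-59.4) + 0.277×(-66.2) + 0.231×δ_C + 0.302×(-60.4)
0.231·δ_C = -52.6 − (-47.864) = -4.736
δ_C = -4.736 / 0.231 = -20.50 per mil

-20.5 per mil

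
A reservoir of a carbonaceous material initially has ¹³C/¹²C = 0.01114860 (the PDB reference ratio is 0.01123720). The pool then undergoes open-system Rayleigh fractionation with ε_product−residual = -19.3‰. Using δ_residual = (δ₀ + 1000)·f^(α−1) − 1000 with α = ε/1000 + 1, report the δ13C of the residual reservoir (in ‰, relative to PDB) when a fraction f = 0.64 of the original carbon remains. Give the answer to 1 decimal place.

δ₀ = (0.01114860/0.01123720 − 1)×1000 = (0.992115 − 1)×1000 = -7.885‰
α − 1 = ε/1000 = -0.0193
f^(α−1) = 0.64^(-0.0193) = 1.008651
δ_res = (-7.885 + 1000) × 1.008651 − 1000 = 1000.698 − 1000 = 0.70‰

0.7‰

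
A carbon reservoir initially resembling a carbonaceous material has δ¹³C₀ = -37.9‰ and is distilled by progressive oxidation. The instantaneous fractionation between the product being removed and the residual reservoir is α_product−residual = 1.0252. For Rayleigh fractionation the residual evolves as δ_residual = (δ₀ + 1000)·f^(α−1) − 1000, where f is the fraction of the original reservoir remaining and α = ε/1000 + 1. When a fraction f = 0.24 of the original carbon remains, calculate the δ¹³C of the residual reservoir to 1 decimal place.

-71.9‰

Rayleigh residual: δ_res = (δ₀ + 1000)·f^(α−1) − 1000
α − 1 = 0.02520
f^(α−1) = 0.24^(0.02520) = 0.964676
δ_res = (-37.9 + 1000) × 0.964676 − 1000 = 928.114 − 1000 = -71.89‰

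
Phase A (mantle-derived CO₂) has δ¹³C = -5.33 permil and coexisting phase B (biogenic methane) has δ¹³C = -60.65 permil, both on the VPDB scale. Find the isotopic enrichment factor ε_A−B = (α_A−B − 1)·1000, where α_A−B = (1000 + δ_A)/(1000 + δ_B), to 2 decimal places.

58.89 permil

α_A−B = (1000 + -5.33) / (1000 + -60.65) = 994.67 / 939.35 = 1.058892
ε_A−B = (1.058892 − 1) × 1000 = 58.892 permil
(The approximation ε ≈ δ_A − δ_B would give 55.32 permil.)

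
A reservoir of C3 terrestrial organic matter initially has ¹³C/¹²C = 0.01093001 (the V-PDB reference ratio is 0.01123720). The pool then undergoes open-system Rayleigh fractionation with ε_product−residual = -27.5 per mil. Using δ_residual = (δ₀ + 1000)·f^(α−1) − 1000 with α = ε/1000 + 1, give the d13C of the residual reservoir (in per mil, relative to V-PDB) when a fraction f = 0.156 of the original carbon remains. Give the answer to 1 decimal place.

23.7 per mil

δ₀ = (0.01093001/0.01123720 − 1)×1000 = (0.972663 − 1)×1000 = -27.337 per mil
α − 1 = ε/1000 = -0.0275
f^(α−1) = 0.156^(-0.0275) = 1.052420
δ_res = (-27.337 + 1000) × 1.052420 − 1000 = 1023.650 − 1000 = 23.65 per mil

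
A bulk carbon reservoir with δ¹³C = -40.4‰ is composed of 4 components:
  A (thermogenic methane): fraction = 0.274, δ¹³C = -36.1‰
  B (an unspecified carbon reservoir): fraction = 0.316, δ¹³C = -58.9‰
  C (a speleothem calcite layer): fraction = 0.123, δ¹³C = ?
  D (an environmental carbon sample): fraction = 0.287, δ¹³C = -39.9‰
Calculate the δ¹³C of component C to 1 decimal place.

-3.6‰

Isotope mass balance: δ_bulk = Σ fᵢ·δᵢ.
-40.4 = 0.274×(-36.1) + 0.316×(-58.9) + 0.123×δ_C + 0.287×(-39.9)
0.123·δ_C = -40.4 − (-39.955) = -0.445
δ_C = -0.445 / 0.123 = -3.62‰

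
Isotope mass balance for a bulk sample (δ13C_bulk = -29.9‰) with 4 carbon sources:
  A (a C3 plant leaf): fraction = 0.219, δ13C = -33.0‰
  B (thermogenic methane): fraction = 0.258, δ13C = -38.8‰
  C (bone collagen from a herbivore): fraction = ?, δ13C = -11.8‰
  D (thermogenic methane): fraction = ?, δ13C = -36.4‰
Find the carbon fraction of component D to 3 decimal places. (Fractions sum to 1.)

0.264

Let f_D and f_C be the unknown fractions; fractions sum to 1 so f_D + f_C = 0.523.
Mass balance: Σ fᵢ·δᵢ = δ_bulk ⇒ f_D·(-36.4) + f_C·(-11.8) = -29.9 − (-17.237) = -12.663
Substitute f_C = 0.523 − f_D:
f_D·(-36.4 − -11.8) = -12.663 − 0.523×(-11.8) = -6.491
f_D = -6.491 / -24.6 = 0.2639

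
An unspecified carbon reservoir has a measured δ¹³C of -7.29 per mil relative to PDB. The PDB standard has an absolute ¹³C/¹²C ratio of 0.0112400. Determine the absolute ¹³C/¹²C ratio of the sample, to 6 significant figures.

R_sample = R_standard × (δ¹³C/1000 + 1)
R_sample = 0.0112400 × (-7.29/1000 + 1) = 0.0112400 × 0.992710
R_sample = 0.0111581

0.0111581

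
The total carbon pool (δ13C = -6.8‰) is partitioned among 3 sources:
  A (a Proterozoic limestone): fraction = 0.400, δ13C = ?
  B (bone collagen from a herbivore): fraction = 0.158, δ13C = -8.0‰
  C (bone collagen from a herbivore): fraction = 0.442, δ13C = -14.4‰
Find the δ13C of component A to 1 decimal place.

Isotope mass balance: δ_bulk = Σ fᵢ·δᵢ.
-6.8 = 0.400×δ_A + 0.158×(-8.0) + 0.442×(-14.4)
0.400·δ_A = -6.8 − (-7.629) = 0.829
δ_A = 0.829 / 0.400 = 2.07‰

2.1‰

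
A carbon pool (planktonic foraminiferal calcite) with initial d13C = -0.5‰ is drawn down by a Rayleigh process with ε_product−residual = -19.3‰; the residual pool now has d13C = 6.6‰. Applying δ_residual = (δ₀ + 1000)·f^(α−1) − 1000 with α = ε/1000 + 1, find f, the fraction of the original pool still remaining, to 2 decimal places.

0.69

α − 1 = ε/1000 = -0.0193
(δ_res + 1000)/(δ₀ + 1000) = (6.6 + 1000)/(-0.5 + 1000) = 1006.6/999.5 = 1.007104
f = 1.007104^(1/-0.0193) = exp(ln(1.007104)/-0.0193) = exp(0.00708/-0.0193)
f = exp(-0.3668) = 0.6930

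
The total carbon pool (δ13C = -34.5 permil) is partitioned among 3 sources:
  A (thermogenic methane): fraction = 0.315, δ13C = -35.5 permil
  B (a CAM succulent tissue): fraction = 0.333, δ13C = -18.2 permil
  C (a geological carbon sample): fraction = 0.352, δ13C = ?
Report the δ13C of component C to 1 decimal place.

Isotope mass balance: δ_bulk = Σ fᵢ·δᵢ.
-34.5 = 0.315×(-35.5) + 0.333×(-18.2) + 0.352×δ_C
0.352·δ_C = -34.5 − (-17.243) = -17.257
δ_C = -17.257 / 0.352 = -49.03 permil

-49.0 permil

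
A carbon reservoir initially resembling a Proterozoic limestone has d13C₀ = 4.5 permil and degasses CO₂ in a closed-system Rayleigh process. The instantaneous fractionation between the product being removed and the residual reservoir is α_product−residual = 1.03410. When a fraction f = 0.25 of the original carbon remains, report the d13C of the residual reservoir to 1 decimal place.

Rayleigh residual: δ_res = (δ₀ + 1000)·f^(α−1) − 1000
α − 1 = 0.03410
f^(α−1) = 0.25^(0.03410) = 0.953827
δ_res = (4.5 + 1000) × 0.953827 − 1000 = 958.120 − 1000 = -41.88 permil

-41.9 permil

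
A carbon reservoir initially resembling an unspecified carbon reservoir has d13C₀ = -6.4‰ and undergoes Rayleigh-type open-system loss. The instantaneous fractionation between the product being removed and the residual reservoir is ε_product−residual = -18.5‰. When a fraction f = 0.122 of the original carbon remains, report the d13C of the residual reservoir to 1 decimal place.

Rayleigh residual: δ_res = (δ₀ + 1000)·f^(α−1) − 1000
α = ε/1000 + 1 = 0.98150, so α − 1 = -0.01850
f^(α−1) = 0.122^(-0.01850) = 1.039686
δ_res = (-6.4 + 1000) × 1.039686 − 1000 = 1033.032 − 1000 = 33.03‰

33.0‰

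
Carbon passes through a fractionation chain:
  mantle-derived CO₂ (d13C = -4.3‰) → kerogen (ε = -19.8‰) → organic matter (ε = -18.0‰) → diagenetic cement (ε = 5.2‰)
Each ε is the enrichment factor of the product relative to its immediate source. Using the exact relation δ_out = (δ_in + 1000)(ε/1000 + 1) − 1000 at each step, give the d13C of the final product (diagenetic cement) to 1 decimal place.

-36.6‰

step 1: δ = (-4.30 + 1000)·(-19.8/1000 + 1) − 1000 = -24.01‰
step 2: δ = (-24.01 + 1000)·(-18.0/1000 + 1) − 1000 = -41.58‰
step 3: δ = (-41.58 + 1000)·(5.2/1000 + 1) − 1000 = -36.60‰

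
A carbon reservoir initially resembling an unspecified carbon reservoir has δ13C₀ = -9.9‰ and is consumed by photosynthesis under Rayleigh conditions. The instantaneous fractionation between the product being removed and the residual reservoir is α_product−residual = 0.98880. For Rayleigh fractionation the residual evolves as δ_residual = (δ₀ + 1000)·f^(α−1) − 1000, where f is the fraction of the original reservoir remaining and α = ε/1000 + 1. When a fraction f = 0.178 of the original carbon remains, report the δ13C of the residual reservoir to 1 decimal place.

Rayleigh residual: δ_res = (δ₀ + 1000)·f^(α−1) − 1000
α − 1 = -0.01120
f^(α−1) = 0.178^(-0.01120) = 1.019519
δ_res = (-9.9 + 1000) × 1.019519 − 1000 = 1009.426 − 1000 = 9.43‰

9.4‰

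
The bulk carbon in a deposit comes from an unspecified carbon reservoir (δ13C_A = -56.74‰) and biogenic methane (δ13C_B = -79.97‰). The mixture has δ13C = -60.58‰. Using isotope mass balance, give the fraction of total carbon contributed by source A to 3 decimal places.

0.835

δ_mix = f_A·δ_A + (1 − f_A)·δ_B  ⇒  f_A = (δ_mix − δ_B)/(δ_A − δ_B)
f_A = (-60.58 − (-79.97)) / (-56.74 − (-79.97))
f_A = 19.39 / 23.23 = 0.8347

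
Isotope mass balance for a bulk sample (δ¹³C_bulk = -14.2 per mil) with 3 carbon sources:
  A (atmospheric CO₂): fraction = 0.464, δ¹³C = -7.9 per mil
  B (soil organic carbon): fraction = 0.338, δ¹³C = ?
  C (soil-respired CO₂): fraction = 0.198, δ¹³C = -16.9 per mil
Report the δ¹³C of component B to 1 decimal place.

Isotope mass balance: δ_bulk = Σ fᵢ·δᵢ.
-14.2 = 0.464×(-7.9) + 0.338×δ_B + 0.198×(-16.9)
0.338·δ_B = -14.2 − (-7.012) = -7.188
δ_B = -7.188 / 0.338 = -21.27 per mil

-21.3 per mil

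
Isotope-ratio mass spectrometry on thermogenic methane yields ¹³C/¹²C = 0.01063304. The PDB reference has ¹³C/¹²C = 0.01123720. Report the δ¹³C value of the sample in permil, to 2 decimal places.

δ¹³C = (R_sample / R_standard − 1) × 1000
R_sample / R_standard = 0.01063304 / 0.01123720 = 0.946236
δ¹³C = (0.946236 − 1) × 1000 = -53.764 permil

-53.76 permil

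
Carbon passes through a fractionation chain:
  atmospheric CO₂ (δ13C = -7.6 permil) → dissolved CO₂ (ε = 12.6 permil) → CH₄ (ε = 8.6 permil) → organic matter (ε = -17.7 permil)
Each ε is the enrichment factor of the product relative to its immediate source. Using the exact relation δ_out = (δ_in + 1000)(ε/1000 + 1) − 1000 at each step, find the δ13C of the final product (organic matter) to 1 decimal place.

-4.4 permil

step 1: δ = (-7.60 + 1000)·(12.6/1000 + 1) − 1000 = 4.90 permil
step 2: δ = (4.90 + 1000)·(8.6/1000 + 1) − 1000 = 13.55 permil
step 3: δ = (13.55 + 1000)·(-17.7/1000 + 1) − 1000 = -4.39 permil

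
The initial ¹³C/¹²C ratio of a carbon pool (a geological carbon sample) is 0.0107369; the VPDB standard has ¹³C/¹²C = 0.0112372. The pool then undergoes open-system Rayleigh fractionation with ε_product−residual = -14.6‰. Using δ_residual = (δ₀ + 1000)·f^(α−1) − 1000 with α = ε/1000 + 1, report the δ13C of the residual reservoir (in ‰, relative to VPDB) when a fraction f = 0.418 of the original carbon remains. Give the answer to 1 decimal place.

-32.3‰

δ₀ = (0.0107369/0.0112372 − 1)×1000 = (0.955478 − 1)×1000 = -44.522‰
α − 1 = ε/1000 = -0.0146
f^(α−1) = 0.418^(-0.0146) = 1.012817
δ_res = (-44.522 + 1000) × 1.012817 − 1000 = 967.724 − 1000 = -32.28‰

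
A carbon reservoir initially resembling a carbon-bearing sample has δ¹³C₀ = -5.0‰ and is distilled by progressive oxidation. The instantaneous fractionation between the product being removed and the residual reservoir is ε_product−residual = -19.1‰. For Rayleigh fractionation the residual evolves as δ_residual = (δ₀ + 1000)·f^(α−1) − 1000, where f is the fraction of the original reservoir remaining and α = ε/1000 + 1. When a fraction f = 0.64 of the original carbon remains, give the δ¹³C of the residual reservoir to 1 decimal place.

Rayleigh residual: δ_res = (δ₀ + 1000)·f^(α−1) − 1000
α = ε/1000 + 1 = 0.98090, so α − 1 = -0.01910
f^(α−1) = 0.64^(-0.01910) = 1.008561
δ_res = (-5.0 + 1000) × 1.008561 − 1000 = 1003.518 − 1000 = 3.52‰

3.5‰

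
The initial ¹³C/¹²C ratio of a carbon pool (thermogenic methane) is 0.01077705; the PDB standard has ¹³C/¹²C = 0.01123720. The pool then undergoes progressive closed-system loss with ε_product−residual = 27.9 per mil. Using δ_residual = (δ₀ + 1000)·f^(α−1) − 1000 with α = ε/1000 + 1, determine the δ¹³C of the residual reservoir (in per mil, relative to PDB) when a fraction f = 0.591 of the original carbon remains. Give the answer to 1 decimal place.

-54.9 per mil

δ₀ = (0.01077705/0.01123720 − 1)×1000 = (0.959051 − 1)×1000 = -40.949 per mil
α − 1 = ε/1000 = 0.0279
f^(α−1) = 0.591^(0.0279) = 0.985433
δ_res = (-40.949 + 1000) × 0.985433 − 1000 = 945.081 − 1000 = -54.92 per mil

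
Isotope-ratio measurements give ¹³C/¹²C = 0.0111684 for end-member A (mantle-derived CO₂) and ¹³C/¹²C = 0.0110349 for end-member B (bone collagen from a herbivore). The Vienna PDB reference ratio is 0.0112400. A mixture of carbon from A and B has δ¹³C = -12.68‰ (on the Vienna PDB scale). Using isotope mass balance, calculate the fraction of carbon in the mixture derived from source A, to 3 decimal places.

δ_A = (0.0111684/0.0112400 − 1)×1000 = (0.993630 − 1)×1000 = -6.370‰
δ_B = (0.0110349/0.0112400 − 1)×1000 = (0.981753 − 1)×1000 = -18.247‰
f_A = (δ_mix − δ_B)/(δ_A − δ_B) = (-12.68 − (-18.247))/(-6.370 − (-18.247))
f_A = 5.567 / 11.877 = 0.4687

0.469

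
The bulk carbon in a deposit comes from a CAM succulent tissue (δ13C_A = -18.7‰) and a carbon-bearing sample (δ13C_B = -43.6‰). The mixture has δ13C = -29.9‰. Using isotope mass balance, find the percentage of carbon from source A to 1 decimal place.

55.0%

δ_mix = f_A·δ_A + (1 − f_A)·δ_B  ⇒  f_A = (δ_mix − δ_B)/(δ_A − δ_B)
f_A = (-29.9 − (-43.6)) / (-18.7 − (-43.6))
f_A = 13.7 / 24.9 = 0.5502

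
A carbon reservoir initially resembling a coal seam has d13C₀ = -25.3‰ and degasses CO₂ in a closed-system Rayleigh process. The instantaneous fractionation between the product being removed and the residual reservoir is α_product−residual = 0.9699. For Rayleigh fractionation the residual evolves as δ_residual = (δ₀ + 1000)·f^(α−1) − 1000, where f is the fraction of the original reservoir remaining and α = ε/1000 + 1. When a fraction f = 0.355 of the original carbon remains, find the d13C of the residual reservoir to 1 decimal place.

Rayleigh residual: δ_res = (δ₀ + 1000)·f^(α−1) − 1000
α − 1 = -0.03010
f^(α−1) = 0.355^(-0.03010) = 1.031664
δ_res = (-25.3 + 1000) × 1.031664 − 1000 = 1005.563 − 1000 = 5.56‰

5.6‰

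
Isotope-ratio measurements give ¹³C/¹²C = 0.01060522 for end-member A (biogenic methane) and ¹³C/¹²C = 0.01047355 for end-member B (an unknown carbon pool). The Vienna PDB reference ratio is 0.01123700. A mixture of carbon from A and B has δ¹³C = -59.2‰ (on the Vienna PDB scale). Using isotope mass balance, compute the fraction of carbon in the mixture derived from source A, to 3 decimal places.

0.746

δ_A = (0.01060522/0.01123700 − 1)×1000 = (0.943777 − 1)×1000 = -56.223‰
δ_B = (0.01047355/0.01123700 − 1)×1000 = (0.932059 − 1)×1000 = -67.941‰
f_A = (δ_mix − δ_B)/(δ_A − δ_B) = (-59.2 − (-67.941))/(-56.223 − (-67.941))
f_A = 8.741 / 11.718 = 0.7460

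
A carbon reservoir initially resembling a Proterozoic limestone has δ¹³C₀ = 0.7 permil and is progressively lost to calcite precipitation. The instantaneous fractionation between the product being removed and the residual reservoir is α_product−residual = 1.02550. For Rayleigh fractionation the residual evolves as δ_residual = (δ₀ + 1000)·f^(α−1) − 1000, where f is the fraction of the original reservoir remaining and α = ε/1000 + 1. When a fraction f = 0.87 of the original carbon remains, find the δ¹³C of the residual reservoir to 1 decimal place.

Rayleigh residual: δ_res = (δ₀ + 1000)·f^(α−1) − 1000
α − 1 = 0.02550
f^(α−1) = 0.87^(0.02550) = 0.996455
δ_res = (0.7 + 1000) × 0.996455 − 1000 = 997.153 − 1000 = -2.85 permil

-2.8 permil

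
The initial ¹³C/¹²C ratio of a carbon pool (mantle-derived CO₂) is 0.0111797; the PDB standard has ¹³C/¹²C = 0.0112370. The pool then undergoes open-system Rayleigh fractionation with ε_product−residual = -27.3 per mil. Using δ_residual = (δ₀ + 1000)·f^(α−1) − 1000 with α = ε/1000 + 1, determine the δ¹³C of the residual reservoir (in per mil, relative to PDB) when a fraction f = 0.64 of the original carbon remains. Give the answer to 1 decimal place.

δ₀ = (0.0111797/0.0112370 − 1)×1000 = (0.994901 − 1)×1000 = -5.099 per mil
α − 1 = ε/1000 = -0.0273
f^(α−1) = 0.64^(-0.0273) = 1.012258
δ_res = (-5.099 + 1000) × 1.012258 − 1000 = 1007.096 − 1000 = 7.10 per mil

7.1 per mil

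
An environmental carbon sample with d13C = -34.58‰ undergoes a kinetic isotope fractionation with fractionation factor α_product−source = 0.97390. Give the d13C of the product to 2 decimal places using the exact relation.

-59.78‰

δ_product = (δ_source + 1000)·α − 1000
δ_product = (-34.58 + 1000) × 0.97390 − 1000
δ_product = 940.223 − 1000 = -59.777‰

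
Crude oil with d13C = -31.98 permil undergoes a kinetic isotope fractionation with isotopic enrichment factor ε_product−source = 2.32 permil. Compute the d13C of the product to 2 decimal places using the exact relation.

Exactly, δ_product = (δ_source + 1000)·(ε/1000 + 1) − 1000.
δ_product = (-31.98 + 1000) × (2.32/1000 + 1) − 1000
δ_product = -29.734 permil

-29.73 permil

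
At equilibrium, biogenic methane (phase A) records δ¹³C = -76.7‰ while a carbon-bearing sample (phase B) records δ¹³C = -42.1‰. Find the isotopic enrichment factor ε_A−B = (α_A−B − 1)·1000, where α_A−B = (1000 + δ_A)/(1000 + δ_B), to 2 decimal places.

-36.12‰

α_A−B = (1000 + -76.7) / (1000 + -42.1) = 923.3 / 957.9 = 0.963879
ε_A−B = (0.963879 − 1) × 1000 = -36.121‰
(The approximation ε ≈ δ_A − δ_B would give -34.6‰.)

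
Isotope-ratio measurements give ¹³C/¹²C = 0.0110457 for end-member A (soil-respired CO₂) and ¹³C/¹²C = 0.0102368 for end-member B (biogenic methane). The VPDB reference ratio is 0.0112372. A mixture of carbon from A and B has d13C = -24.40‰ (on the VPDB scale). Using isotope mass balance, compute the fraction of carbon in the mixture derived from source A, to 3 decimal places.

δ_A = (0.0110457/0.0112372 − 1)×1000 = (0.982958 − 1)×1000 = -17.042‰
δ_B = (0.0102368/0.0112372 − 1)×1000 = (0.910974 − 1)×1000 = -89.026‰
f_A = (δ_mix − δ_B)/(δ_A − δ_B) = (-24.40 − (-89.026))/(-17.042 − (-89.026))
f_A = 64.626 / 71.984 = 0.8978

0.898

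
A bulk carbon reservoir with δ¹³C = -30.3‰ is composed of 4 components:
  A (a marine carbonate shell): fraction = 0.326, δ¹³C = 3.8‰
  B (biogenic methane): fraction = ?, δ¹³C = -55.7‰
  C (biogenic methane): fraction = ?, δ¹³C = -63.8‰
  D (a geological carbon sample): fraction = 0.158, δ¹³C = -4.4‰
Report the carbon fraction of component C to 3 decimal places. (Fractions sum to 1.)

0.260

Let f_C and f_B be the unknown fractions; fractions sum to 1 so f_C + f_B = 0.516.
Mass balance: Σ fᵢ·δᵢ = δ_bulk ⇒ f_C·(-63.8) + f_B·(-55.7) = -30.3 − (0.544) = -30.844
Substitute f_B = 0.516 − f_C:
f_C·(-63.8 − -55.7) = -30.844 − 0.516×(-55.7) = -2.102
f_C = -2.102 / -8.1 = 0.2596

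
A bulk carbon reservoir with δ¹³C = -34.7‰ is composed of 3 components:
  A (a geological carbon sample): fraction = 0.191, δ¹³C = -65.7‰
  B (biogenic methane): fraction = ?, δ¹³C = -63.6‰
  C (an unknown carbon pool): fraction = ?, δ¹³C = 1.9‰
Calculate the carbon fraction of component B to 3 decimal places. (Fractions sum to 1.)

0.362

Let f_B and f_C be the unknown fractions; fractions sum to 1 so f_B + f_C = 0.809.
Mass balance: Σ fᵢ·δᵢ = δ_bulk ⇒ f_B·(-63.6) + f_C·(1.9) = -34.7 − (-12.549) = -22.151
Substitute f_C = 0.809 − f_B:
f_B·(-63.6 − 1.9) = -22.151 − 0.809×(1.9) = -23.688
f_B = -23.688 / -65.5 = 0.3617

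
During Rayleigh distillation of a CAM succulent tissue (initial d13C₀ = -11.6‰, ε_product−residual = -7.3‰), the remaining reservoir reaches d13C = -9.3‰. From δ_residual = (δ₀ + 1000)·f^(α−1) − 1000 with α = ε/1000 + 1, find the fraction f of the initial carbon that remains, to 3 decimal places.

α − 1 = ε/1000 = -0.0073
(δ_res + 1000)/(δ₀ + 1000) = (-9.3 + 1000)/(-11.6 + 1000) = 990.7/988.4 = 1.002327
f = 1.002327^(1/-0.0073) = exp(ln(1.002327)/-0.0073) = exp(0.00232/-0.0073)
f = exp(-0.3184) = 0.7273

0.727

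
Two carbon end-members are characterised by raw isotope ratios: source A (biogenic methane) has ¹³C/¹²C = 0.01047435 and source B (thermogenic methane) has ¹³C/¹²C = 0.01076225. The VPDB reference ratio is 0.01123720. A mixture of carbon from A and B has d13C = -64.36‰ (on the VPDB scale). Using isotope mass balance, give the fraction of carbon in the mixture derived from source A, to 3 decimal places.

δ_A = (0.01047435/0.01123720 − 1)×1000 = (0.932114 − 1)×1000 = -67.886‰
δ_B = (0.01076225/0.01123720 − 1)×1000 = (0.957734 − 1)×1000 = -42.266‰
f_A = (δ_mix − δ_B)/(δ_A − δ_B) = (-64.36 − (-42.266))/(-67.886 − (-42.266))
f_A = -22.094 / -25.620 = 0.8624

0.862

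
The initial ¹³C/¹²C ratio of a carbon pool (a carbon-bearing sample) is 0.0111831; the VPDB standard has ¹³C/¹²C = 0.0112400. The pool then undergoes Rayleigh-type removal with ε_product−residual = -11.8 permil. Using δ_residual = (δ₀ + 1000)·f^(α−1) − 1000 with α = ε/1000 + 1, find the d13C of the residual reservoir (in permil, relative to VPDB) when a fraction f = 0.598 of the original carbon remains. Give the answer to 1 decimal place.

1.0 permil

δ₀ = (0.0111831/0.0112400 − 1)×1000 = (0.994938 − 1)×1000 = -5.062 permil
α − 1 = ε/1000 = -0.0118
f^(α−1) = 0.598^(-0.0118) = 1.006086
δ_res = (-5.062 + 1000) × 1.006086 − 1000 = 1000.992 − 1000 = 0.99 permil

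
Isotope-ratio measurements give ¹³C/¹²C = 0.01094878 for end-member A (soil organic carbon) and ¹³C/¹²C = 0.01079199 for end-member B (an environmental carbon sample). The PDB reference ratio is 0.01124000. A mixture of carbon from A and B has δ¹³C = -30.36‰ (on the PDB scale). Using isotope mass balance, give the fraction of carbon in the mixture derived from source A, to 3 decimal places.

δ_A = (0.01094878/0.01124000 − 1)×1000 = (0.974091 − 1)×1000 = -25.909‰
δ_B = (0.01079199/0.01124000 − 1)×1000 = (0.960141 − 1)×1000 = -39.859‰
f_A = (δ_mix − δ_B)/(δ_A − δ_B) = (-30.36 − (-39.859))/(-25.909 − (-39.859))
f_A = 9.499 / 13.949 = 0.6809

0.681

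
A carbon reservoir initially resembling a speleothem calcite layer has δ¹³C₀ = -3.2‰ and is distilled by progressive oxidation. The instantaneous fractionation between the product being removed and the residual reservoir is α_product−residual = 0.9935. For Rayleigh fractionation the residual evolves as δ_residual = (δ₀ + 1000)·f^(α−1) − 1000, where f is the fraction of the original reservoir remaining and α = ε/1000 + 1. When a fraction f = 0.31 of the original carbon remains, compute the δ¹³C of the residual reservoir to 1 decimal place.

4.4‰

Rayleigh residual: δ_res = (δ₀ + 1000)·f^(α−1) − 1000
α − 1 = -0.00650
f^(α−1) = 0.31^(-0.00650) = 1.007642
δ_res = (-3.2 + 1000) × 1.007642 − 1000 = 1004.417 − 1000 = 4.42‰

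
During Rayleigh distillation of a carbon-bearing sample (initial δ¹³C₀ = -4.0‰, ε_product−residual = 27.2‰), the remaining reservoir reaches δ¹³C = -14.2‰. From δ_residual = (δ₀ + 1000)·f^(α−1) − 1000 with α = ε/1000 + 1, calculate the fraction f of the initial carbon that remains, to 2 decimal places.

0.68

α − 1 = ε/1000 = 0.0272
(δ_res + 1000)/(δ₀ + 1000) = (-14.2 + 1000)/(-4.0 + 1000) = 985.8/996.0 = 0.989759
f = 0.989759^(1/0.0272) = exp(ln(0.989759)/0.0272) = exp(-0.01029/0.0272)
f = exp(-0.3784) = 0.6849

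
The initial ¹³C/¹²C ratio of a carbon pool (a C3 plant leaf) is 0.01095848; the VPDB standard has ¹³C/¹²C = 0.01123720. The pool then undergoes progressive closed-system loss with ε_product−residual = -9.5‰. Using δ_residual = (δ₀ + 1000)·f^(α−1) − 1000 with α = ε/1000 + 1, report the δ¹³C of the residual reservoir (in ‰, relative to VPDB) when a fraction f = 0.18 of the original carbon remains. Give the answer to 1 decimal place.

-8.8‰

δ₀ = (0.01095848/0.01123720 − 1)×1000 = (0.975197 − 1)×1000 = -24.803‰
α − 1 = ε/1000 = -0.0095
f^(α−1) = 0.18^(-0.0095) = 1.016424
δ_res = (-24.803 + 1000) × 1.016424 − 1000 = 991.213 − 1000 = -8.79‰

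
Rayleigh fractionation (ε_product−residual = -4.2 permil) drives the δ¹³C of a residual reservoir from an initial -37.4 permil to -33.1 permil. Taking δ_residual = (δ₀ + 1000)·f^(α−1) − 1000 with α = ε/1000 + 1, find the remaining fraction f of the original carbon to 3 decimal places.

0.346

α − 1 = ε/1000 = -0.0042
(δ_res + 1000)/(δ₀ + 1000) = (-33.1 + 1000)/(-37.4 + 1000) = 966.9/962.6 = 1.004467
f = 1.004467^(1/-0.0042) = exp(ln(1.004467)/-0.0042) = exp(0.00446/-0.0042)
f = exp(-1.0612) = 0.3460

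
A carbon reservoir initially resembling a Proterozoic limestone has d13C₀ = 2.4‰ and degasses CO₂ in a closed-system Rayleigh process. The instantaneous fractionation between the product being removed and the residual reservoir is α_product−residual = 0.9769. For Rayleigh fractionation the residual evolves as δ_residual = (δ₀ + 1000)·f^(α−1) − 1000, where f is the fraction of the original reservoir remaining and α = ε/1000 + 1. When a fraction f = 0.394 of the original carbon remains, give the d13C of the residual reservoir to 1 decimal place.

Rayleigh residual: δ_res = (δ₀ + 1000)·f^(α−1) − 1000
α − 1 = -0.02310
f^(α−1) = 0.394^(-0.02310) = 1.021749
δ_res = (2.4 + 1000) × 1.021749 − 1000 = 1024.201 − 1000 = 24.20‰

24.2‰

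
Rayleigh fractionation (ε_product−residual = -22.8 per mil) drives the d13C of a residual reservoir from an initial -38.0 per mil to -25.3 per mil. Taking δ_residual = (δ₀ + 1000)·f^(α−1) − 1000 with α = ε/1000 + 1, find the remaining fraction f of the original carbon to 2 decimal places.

0.56

α − 1 = ε/1000 = -0.0228
(δ_res + 1000)/(δ₀ + 1000) = (-25.3 + 1000)/(-38.0 + 1000) = 974.7/962.0 = 1.013202
f = 1.013202^(1/-0.0228) = exp(ln(1.013202)/-0.0228) = exp(0.01312/-0.0228)
f = exp(-0.5752) = 0.5626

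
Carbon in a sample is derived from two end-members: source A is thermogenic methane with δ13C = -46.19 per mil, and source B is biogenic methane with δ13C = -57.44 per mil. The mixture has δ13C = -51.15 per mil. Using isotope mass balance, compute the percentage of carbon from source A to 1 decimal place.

δ_mix = f_A·δ_A + (1 − f_A)·δ_B  ⇒  f_A = (δ_mix − δ_B)/(δ_A − δ_B)
f_A = (-51.15 − (-57.44)) / (-46.19 − (-57.44))
f_A = 6.29 / 11.25 = 0.5591

55.9%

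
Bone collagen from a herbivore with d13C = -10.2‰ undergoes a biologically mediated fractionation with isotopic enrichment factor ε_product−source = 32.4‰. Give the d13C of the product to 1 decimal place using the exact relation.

21.9‰

Exactly, δ_product = (δ_source + 1000)·(ε/1000 + 1) − 1000.
δ_product = (-10.2 + 1000) × (32.4/1000 + 1) − 1000
δ_product = 21.87‰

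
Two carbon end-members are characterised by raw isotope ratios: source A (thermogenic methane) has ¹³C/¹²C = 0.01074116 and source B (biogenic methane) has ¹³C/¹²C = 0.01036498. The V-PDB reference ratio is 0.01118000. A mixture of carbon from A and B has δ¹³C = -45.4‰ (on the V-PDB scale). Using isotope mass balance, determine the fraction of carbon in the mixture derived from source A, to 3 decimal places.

0.817

δ_A = (0.01074116/0.01118000 − 1)×1000 = (0.960748 − 1)×1000 = -39.252‰
δ_B = (0.01036498/0.01118000 − 1)×1000 = (0.927100 − 1)×1000 = -72.900‰
f_A = (δ_mix − δ_B)/(δ_A − δ_B) = (-45.4 − (-72.900))/(-39.252 − (-72.900))
f_A = 27.500 / 33.648 = 0.8173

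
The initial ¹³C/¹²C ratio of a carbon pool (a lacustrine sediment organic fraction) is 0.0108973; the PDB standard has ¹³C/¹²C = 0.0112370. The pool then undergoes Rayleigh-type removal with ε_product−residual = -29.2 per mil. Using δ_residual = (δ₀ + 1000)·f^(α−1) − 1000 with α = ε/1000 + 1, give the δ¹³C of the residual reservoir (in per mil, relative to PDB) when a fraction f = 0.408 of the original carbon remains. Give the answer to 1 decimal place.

-4.5 per mil

δ₀ = (0.0108973/0.0112370 − 1)×1000 = (0.969770 − 1)×1000 = -30.230 per mil
α − 1 = ε/1000 = -0.0292
f^(α−1) = 0.408^(-0.0292) = 1.026523
δ_res = (-30.230 + 1000) × 1.026523 − 1000 = 995.491 − 1000 = -4.51 per mil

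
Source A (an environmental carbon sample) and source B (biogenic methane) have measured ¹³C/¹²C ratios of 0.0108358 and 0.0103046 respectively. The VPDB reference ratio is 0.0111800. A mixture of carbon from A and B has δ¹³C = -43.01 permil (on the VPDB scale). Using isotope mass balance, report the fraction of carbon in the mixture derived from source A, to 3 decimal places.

δ_A = (0.0108358/0.0111800 − 1)×1000 = (0.969213 − 1)×1000 = -30.787 permil
δ_B = (0.0103046/0.0111800 − 1)×1000 = (0.921699 − 1)×1000 = -78.301 permil
f_A = (δ_mix − δ_B)/(δ_A − δ_B) = (-43.01 − (-78.301))/(-30.787 − (-78.301))
f_A = 35.291 / 47.513 = 0.7427

0.743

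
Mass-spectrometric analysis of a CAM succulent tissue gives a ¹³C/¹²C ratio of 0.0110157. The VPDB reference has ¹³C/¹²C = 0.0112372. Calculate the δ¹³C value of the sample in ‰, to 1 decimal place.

δ¹³C = (R_sample / R_standard − 1) × 1000
R_sample / R_standard = 0.0110157 / 0.0112372 = 0.980289
δ¹³C = (0.980289 − 1) × 1000 = -19.71‰

-19.7‰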